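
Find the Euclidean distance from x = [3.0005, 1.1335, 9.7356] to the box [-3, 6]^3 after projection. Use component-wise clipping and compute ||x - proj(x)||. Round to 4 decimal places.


Project each component onto [-3, 6].
clip(3.0005) = 3.0005, clip(1.1335) = 1.1335, clip(9.7356) = 6.0
Projection = [3.0005, 1.1335, 6.0]
Squared diffs: [0.0, 0.0, 13.9547]
Distance = sqrt(13.9547) = 3.7356


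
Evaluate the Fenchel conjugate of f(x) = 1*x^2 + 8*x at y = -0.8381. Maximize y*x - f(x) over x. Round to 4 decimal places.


f*(y) = sup_x {y*x - a*x^2 - b*x} = sup_x {(y-b)*x - a*x^2}
FOC: (y - b) - 2a*x = 0 => x* = (y - b)/(2a)
x* = (-0.8381 - 8)/(2*1) = -4.4191
f*(-0.8381) = (y-b)^2/(4a) = (-0.8381 - 8)^2/(4*1)
= 78.112/4 = 19.528


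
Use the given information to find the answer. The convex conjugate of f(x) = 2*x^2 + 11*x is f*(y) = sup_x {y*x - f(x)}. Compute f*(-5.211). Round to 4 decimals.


f*(y) = sup_x {y*x - a*x^2 - b*x} = sup_x {(y-b)*x - a*x^2}
FOC: (y - b) - 2a*x = 0 => x* = (y - b)/(2a)
x* = (-5.211 - 11)/(2*2) = -4.0528
f*(-5.211) = (y-b)^2/(4a) = (-5.211 - 11)^2/(4*2)
= 262.7965/8 = 32.8496


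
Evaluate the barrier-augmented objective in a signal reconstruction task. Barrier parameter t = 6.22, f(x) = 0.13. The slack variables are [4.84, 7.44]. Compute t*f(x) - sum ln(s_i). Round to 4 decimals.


Step 1: Compute log-barrier.
ln values: [1.5769, 2.0069]
phi = -(1.5769 + 2.0069) = -3.5838
Step 2: Compute augmented objective.
t*f(x) = 6.22*0.13 = 0.8086
Total = 0.8086 - 3.5838 = -2.7752


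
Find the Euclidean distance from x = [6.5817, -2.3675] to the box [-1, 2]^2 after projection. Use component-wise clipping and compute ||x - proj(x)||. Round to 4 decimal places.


Project each component onto [-1, 2].
clip(6.5817) = 2.0, clip(-2.3675) = -1.0
Projection = [2.0, -1.0]
Squared diffs: [20.992, 1.8701]
Distance = sqrt(22.8621) = 4.7814


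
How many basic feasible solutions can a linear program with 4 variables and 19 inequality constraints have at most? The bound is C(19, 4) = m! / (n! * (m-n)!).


Each vertex corresponds to some choice of n active constraints out of m, so the number of vertices is at most C(m, n) = m! / (n!(m-n)!).
m = 19, n = 4
Numerator: 19 * 18 * 17 * 16
Denominator: 4! = 24
C(19, 4) = 3876


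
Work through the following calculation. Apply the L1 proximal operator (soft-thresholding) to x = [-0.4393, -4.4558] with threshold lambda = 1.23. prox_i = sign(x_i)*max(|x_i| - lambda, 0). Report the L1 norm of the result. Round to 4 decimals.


Soft-thresholding with lambda = 1.23:
prox(-0.4393) = sign(-0.4393)*max(|-0.4393| - 1.23, 0) = 0.0
prox(-4.4558) = sign(-4.4558)*max(|-4.4558| - 1.23, 0) = -3.2258
prox(x) = [0.0, -3.2258]
||prox(x)||_1 = 0.0 + 3.2258 = 3.2258


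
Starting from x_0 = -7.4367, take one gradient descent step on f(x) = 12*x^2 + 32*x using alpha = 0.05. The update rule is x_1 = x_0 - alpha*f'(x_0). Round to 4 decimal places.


We compute the gradient at x_0 and apply the update.
f'(x) = 24*x + 32
f'(-7.4367) = 24*-7.4367 + 32 = -146.4808
x_1 = -7.4367 - 0.05*-146.4808 = -0.1127


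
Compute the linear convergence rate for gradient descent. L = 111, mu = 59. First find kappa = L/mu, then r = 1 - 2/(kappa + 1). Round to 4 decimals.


Step 1: Compute the condition number.
kappa = L/mu = 111/59 = 1.8814
Step 2: Compute the convergence rate.
r = 1 - 2/(kappa + 1) = 1 - 2*mu/(L + mu) = (L - mu)/(L + mu) = 52/170 = 0.3059


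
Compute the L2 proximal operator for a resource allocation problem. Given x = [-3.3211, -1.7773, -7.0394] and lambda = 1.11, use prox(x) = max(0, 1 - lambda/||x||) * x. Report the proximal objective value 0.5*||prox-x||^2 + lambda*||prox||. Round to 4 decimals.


Step 1: Compute ||x||.
||x|| = 7.9838
Step 2: Compute scaling factor.
scale = max(0, 1 - 1.11/7.9838) = 0.861
Step 3: prox(x) = [-2.8594, -1.5302, -6.0607]
||prox(x)|| = 6.8738
Step 4: Proximal objective.
0.5*||prox-x||^2 = 0.6161
lambda*||prox|| = 7.6299
Total = 8.246


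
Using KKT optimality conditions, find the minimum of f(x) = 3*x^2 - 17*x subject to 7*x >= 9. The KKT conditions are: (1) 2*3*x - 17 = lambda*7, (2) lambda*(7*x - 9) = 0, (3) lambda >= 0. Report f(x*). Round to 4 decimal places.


Step 1: Try lambda = 0 (constraint inactive).
Stationarity: 2*3*x - 17 = 0
x* = 17/(2*3) = 17/6 = 2.8333 (rounded; the exact value 17/6 is used below)
Check constraint: 7*2.8333 = 19.8331 >= 9 -- satisfied.
Step 2: Compute optimal value.
f(x*) = 3*(17/6)^2 - 17*(17/6) = -24.0833


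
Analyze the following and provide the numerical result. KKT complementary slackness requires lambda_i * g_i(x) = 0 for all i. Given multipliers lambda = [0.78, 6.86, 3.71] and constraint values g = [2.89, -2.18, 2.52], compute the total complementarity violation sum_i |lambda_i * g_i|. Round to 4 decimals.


KKT complementary slackness check:
lambda_1 * g_1 = 0.78 * 2.89 = 2.2542
lambda_2 * g_2 = 6.86 * -2.18 = -14.9548
lambda_3 * g_3 = 3.71 * 2.52 = 9.3492
Total violation = 2.2542 + 14.9548 + 9.3492 = 26.5582


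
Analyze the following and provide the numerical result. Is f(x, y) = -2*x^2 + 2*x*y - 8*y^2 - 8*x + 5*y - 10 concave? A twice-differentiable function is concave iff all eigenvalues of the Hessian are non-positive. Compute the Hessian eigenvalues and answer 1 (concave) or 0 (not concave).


The Hessian of f(x,y) = -2*x^2 + 2*x*y - 8*y^2 - 8*x + 5*y - 10 is:
H = [[-4, 2], [2, -16]]
Trace = -4 - 16 = -20
Determinant = -4*-16 - (2)^2 = 60
Discriminant = (-20)^2 - 4*60 = 160.0
Eigenvalues: lambda_1 = -16.3246, lambda_2 = -3.6754
The function is concave.

1


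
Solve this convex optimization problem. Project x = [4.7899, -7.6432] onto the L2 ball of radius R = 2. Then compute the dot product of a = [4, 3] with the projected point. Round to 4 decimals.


Step 1: Compute ||x|| (intermediates to 6 decimals).
||x|| = sqrt(4.7899^2 + (-7.6432)^2) = 9.020069
Step 2: Project.
Since ||x|| > R, scale = R/||x|| = 2/9.020069 = 0.221728, proj(x) = scale * x
proj(x) = [1.062055, -1.694711]
Step 3: Dot product.
a^T * proj(x) = 4*1.062055 + 3*(-1.694711) = -0.8359


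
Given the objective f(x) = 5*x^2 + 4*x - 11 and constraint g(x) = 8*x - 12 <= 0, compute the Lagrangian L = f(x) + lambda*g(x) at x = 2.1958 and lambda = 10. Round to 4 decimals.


Step 1: Evaluate f(x).
f(2.1958) = 5*2.1958^2 + 4*2.1958 - 11 = 21.8909
Step 2: Evaluate g(x).
g(2.1958) = 8*2.1958 - 12 = 5.5664
Step 3: Compute Lagrangian.
L = 21.8909 + 10*5.5664 = 77.5549


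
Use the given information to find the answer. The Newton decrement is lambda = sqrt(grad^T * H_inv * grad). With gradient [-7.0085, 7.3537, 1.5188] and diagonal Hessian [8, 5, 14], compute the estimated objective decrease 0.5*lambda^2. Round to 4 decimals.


Step 1: H is diagonal, so H^(-1) * g = [-0.8761, 1.4707, 0.1085].
Step 2: g^T H^(-1) g = sum_i g_i^2 / H_ii
  = (-7.0085)^2/8 + (7.3537)^2/5 + (1.5188)^2/14
  = 6.1399 + 10.8154 + 0.1648 = 17.12
Step 3: Objective decrease = 0.5 * g^T H^(-1) g = 8.56


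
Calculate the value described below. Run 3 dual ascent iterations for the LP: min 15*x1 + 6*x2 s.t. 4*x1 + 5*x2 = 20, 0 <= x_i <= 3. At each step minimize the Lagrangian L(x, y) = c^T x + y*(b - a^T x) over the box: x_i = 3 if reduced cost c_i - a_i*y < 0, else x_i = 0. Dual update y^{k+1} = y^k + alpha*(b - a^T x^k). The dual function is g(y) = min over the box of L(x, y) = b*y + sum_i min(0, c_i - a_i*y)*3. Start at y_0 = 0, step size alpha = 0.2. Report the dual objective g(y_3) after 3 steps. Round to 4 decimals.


Dual ascent for LP: min 15*x1 + 6*x2, 4*x1 + 5*x2 = 20, 0 <= x_i <= 3
Step 1: y^k = 0.0, reduced costs: (15.0, 6.0)
  x^k = (0.0, 0.0), subgradient = b - a^T x = 20.0
  y^{k+1} = 0.0 + 0.2*20.0 = 4.0
Step 2: y^k = 4.0, reduced costs: (-1.0, -14.0)
  x^k = (3.0, 3.0), subgradient = b - a^T x = -7.0
  y^{k+1} = 4.0 + 0.2*-7.0 = 2.6
Step 3: y^k = 2.6, reduced costs: (4.6, -7.0)
  x^k = (0.0, 3.0), subgradient = b - a^T x = 5.0
  y^{k+1} = 2.6 + 0.2*5.0 = 3.6
Dual objective at y_3 = 3.6: reduced costs (0.6, -12.0), box minimizer x = (0.0, 3.0)
g(y_3) = b*y + (c1 - a1*y)*x1 + (c2 - a2*y)*x2 = 20*3.6 + 0.6*0.0 + (-12.0)*3.0 = 72.0 + 0.0 - 36.0 = 36.0


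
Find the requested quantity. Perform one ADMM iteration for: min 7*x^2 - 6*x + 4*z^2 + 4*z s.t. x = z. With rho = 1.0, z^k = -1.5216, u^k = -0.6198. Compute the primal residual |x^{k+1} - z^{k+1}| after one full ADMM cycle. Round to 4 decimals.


ADMM iteration with rho = 1.0, z^k = -1.5216, u^k = -0.6198
Step 1: x-update.
Minimize 7*x^2 - 6*x + (1.0/2)*(x + 1.5216 - 0.6198)^2
FOC: (2*7 + 1.0)*x = 6 + 1.0*(-1.5216 + 0.6198)
x^{k+1} = 0.3399
Step 2: z-update.
Minimize 4*z^2 + 4*z + (1.0/2)*(0.3399 - z - 0.6198)^2
FOC: (2*4 + 1.0)*z = -4 + 1.0*(0.3399 - 0.6198)
z^{k+1} = -0.4755
Step 3: u-update.
u^{k+1} = -0.6198 + 0.3399 + 0.4755 = 0.1956
Step 4: Primal residual = |0.3399 + 0.4755| = 0.8154


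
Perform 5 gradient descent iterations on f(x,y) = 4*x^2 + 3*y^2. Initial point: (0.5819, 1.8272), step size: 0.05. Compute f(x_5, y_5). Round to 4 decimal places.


Gradient descent on f(x,y) = 4*x^2 + 3*y^2.
Starting point: (0.5819, 1.8272), alpha = 0.05
Step 1: grad_x = 2*4*0.5819 = 4.6552, grad_y = 2*3*1.8272 = 10.9632
  x_1 = 0.5819 - 0.05*4.6552 = 0.3491
  y_1 = 1.8272 - 0.05*10.9632 = 1.279
Step 2: grad_x = 2*4*0.3491 = 2.7931, grad_y = 2*3*1.279 = 7.6742
  x_2 = 0.3491 - 0.05*2.7931 = 0.2095
  y_2 = 1.279 - 0.05*7.6742 = 0.8953
Step 3: grad_x = 2*4*0.2095 = 1.6759, grad_y = 2*3*0.8953 = 5.372
  x_3 = 0.2095 - 0.05*1.6759 = 0.1257
  y_3 = 0.8953 - 0.05*5.372 = 0.6267
Step 4: grad_x = 2*4*0.1257 = 1.0055, grad_y = 2*3*0.6267 = 3.7604
  x_4 = 0.1257 - 0.05*1.0055 = 0.0754
  y_4 = 0.6267 - 0.05*3.7604 = 0.4387
Step 5: grad_x = 2*4*0.0754 = 0.6033, grad_y = 2*3*0.4387 = 2.6323
  x_5 = 0.0754 - 0.05*0.6033 = 0.0452
  y_5 = 0.4387 - 0.05*2.6323 = 0.3071
f(0.0452, 0.3071) = 4*0.0452^2 + 3*0.3071^2 = 0.2911


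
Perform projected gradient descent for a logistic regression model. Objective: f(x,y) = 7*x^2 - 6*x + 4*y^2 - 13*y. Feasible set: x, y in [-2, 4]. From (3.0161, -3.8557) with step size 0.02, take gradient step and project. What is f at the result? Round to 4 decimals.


Step 1: Compute gradient at (3.0161, -3.8557).
grad_x = 2*7*3.0161 - 6 = 36.2254
grad_y = 2*4*-3.8557 - 13 = -43.8456
Step 2: Gradient step.
x_raw = 3.0161 - 0.02*36.2254 = 2.2916
y_raw = -3.8557 - 0.02*-43.8456 = -2.9788
Step 3: Project onto [-2, 4].
x_proj = clip(2.2916) = 2.2916
y_proj = clip(-2.9788) = -2.0
Step 4: Evaluate f.
f(2.2916, -2.0) = 65.0102


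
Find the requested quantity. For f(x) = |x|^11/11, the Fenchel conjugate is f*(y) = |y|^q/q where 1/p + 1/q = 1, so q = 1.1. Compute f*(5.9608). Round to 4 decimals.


The conjugate exponent q satisfies 1/p + 1/q = 1.
p = 11, so q = 11/(11 - 1) = 1.1
|y|^q = 5.9608^1.1 = 7.1258
f*(5.9608) = 7.1258 / 1.1 = 6.478


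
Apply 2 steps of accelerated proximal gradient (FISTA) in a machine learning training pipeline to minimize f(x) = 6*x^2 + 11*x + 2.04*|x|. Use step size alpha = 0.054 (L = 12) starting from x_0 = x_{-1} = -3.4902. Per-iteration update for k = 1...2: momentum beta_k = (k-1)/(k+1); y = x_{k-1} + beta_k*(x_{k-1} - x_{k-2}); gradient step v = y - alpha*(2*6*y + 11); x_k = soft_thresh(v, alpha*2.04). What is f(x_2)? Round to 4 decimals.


FISTA on f(x) = 6*x^2 + 11*x + 2.04*|x|
L = 12, alpha = 0.054
Iteration 1: beta = 0.0, y = -3.4902 + 0.0*(-3.4902 + 3.4902) = -3.4902
  grad(y) = -30.8824, v = y - alpha*grad = -1.8226
  prox(v) = soft_thresh(-1.8226, 0.1102) = -1.7124
Iteration 2: beta = 0.3333, y = -1.7124 + 0.3333*(-1.7124 + 3.4902) = -1.1198
  grad(y) = -2.4374, v = y - alpha*grad = -0.9882
  prox(v) = soft_thresh(-0.9882, 0.1102) = -0.878
f(x_2) = 6*(-0.878)^2 + 11*(-0.878) + 2.04*|-0.878| = -3.2416


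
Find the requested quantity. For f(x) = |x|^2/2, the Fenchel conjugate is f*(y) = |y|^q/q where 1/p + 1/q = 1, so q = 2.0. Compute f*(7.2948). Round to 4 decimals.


The conjugate exponent q satisfies 1/p + 1/q = 1.
p = 2, so q = 2/(2 - 1) = 2.0
|y|^q = 7.2948^2.0 = 53.2141
f*(7.2948) = 53.2141 / 2.0 = 26.6071


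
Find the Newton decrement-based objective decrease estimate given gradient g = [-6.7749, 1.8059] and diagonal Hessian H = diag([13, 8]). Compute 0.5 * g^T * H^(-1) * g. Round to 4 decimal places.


Step 1: H is diagonal, so H^(-1) * g = [-0.5211, 0.2257].
Step 2: g^T H^(-1) g = sum_i g_i^2 / H_ii
  = (-6.7749)^2/13 + (1.8059)^2/8
  = 3.5307 + 0.4077 = 3.9384
Step 3: Objective decrease = 0.5 * g^T H^(-1) g = 1.9692


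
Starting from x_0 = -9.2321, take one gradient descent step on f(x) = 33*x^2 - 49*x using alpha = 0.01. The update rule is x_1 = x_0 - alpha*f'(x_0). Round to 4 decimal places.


We compute the gradient at x_0 and apply the update.
f'(x) = 66*x - 49
f'(-9.2321) = 66*-9.2321 - 49 = -658.3186
x_1 = -9.2321 - 0.01*-658.3186 = -2.6489


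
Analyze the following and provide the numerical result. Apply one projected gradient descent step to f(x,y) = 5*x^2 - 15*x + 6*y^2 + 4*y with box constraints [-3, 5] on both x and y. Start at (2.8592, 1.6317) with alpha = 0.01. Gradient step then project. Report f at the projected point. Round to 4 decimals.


Step 1: Compute gradient at (2.8592, 1.6317).
grad_x = 2*5*2.8592 - 15 = 13.592
grad_y = 2*6*1.6317 + 4 = 23.5804
Step 2: Gradient step.
x_raw = 2.8592 - 0.01*13.592 = 2.7233
y_raw = 1.6317 - 0.01*23.5804 = 1.3959
Step 3: Project onto [-3, 5].
x_proj = clip(2.7233) = 2.7233
y_proj = clip(1.3959) = 1.3959
Step 4: Evaluate f.
f(2.7233, 1.3959) = 13.5068


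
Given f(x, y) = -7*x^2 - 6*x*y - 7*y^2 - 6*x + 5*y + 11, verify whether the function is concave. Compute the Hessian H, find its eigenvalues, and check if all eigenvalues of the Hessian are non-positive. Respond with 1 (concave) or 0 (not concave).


The Hessian of f(x,y) = -7*x^2 - 6*x*y - 7*y^2 - 6*x + 5*y + 11 is:
H = [[-14, -6], [-6, -14]]
Trace = -14 - 14 = -28
Determinant = -14*-14 - (-6)^2 = 160
Discriminant = (-28)^2 - 4*160 = 144.0
Eigenvalues: lambda_1 = -20.0, lambda_2 = -8.0
The function is concave.

1


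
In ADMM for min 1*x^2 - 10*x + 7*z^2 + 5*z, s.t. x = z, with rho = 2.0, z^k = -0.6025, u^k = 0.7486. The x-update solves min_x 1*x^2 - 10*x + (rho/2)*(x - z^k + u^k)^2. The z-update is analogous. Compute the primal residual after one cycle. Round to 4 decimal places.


ADMM iteration with rho = 2.0, z^k = -0.6025, u^k = 0.7486
Step 1: x-update.
Minimize 1*x^2 - 10*x + (2.0/2)*(x + 0.6025 + 0.7486)^2
FOC: (2*1 + 2.0)*x = 10 + 2.0*(-0.6025 - 0.7486)
x^{k+1} = 1.8245
Step 2: z-update.
Minimize 7*z^2 + 5*z + (2.0/2)*(1.8245 - z + 0.7486)^2
FOC: (2*7 + 2.0)*z = -5 + 2.0*(1.8245 + 0.7486)
z^{k+1} = 0.0091
Step 3: u-update.
u^{k+1} = 0.7486 + 1.8245 - 0.0091 = 2.5639
Step 4: Primal residual = |1.8245 - 0.0091| = 1.8153


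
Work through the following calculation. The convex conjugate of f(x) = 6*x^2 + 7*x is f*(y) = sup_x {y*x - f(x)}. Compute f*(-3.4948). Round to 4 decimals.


f*(y) = sup_x {y*x - a*x^2 - b*x} = sup_x {(y-b)*x - a*x^2}
FOC: (y - b) - 2a*x = 0 => x* = (y - b)/(2a)
x* = (-3.4948 - 7)/(2*6) = -0.8746
f*(-3.4948) = (y-b)^2/(4a) = (-3.4948 - 7)^2/(4*6)
= 110.1408/24 = 4.5892


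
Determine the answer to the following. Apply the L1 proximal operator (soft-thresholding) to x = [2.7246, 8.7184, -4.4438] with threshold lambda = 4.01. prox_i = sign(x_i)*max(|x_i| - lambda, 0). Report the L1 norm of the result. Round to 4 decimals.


Soft-thresholding with lambda = 4.01:
prox(2.7246) = sign(2.7246)*max(|2.7246| - 4.01, 0) = 0.0
prox(8.7184) = sign(8.7184)*max(|8.7184| - 4.01, 0) = 4.7084
prox(-4.4438) = sign(-4.4438)*max(|-4.4438| - 4.01, 0) = -0.4338
prox(x) = [0.0, 4.7084, -0.4338]
||prox(x)||_1 = 0.0 + 4.7084 + 0.4338 = 5.1422


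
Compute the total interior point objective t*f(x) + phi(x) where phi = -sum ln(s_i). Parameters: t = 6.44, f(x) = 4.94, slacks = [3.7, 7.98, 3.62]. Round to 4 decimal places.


Step 1: Compute log-barrier.
ln values: [1.3083, 2.0769, 1.2865]
phi = -(1.3083 + 2.0769 + 1.2865) = -4.6717
Step 2: Compute augmented objective.
t*f(x) = 6.44*4.94 = 31.8136
Total = 31.8136 - 4.6717 = 27.1419


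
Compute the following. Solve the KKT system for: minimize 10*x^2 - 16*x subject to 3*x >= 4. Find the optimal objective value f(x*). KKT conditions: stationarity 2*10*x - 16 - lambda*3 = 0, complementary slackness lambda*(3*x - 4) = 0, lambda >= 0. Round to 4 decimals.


Step 1: Try lambda = 0 (constraint inactive).
x_unc = 16/(2*10) = 0.8
Check: 3*0.8 = 2.4 < 4 -- violated!
Step 2: Constraint must be active: 3*x = 4
x* = 4/3 = 1.3333 (rounded; the exact value 4/3 is used below)
lambda = (2*10*(4/3) - 16)/3 = 3.5556
Step 3: Compute optimal value.
f(x*) = 10*(4/3)^2 - 16*(4/3) = -3.5556


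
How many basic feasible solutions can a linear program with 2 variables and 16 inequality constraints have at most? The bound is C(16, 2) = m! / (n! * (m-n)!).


Each vertex corresponds to some choice of n active constraints out of m, so the number of vertices is at most C(m, n) = m! / (n!(m-n)!).
m = 16, n = 2
Numerator: 16 * 15
Denominator: 2! = 2
C(16, 2) = 120


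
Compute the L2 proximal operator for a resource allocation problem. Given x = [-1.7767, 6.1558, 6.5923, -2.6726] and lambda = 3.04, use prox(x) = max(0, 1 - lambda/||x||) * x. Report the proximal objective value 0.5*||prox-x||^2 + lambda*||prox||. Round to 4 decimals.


Step 1: Compute ||x||.
||x|| = 9.5735
Step 2: Compute scaling factor.
scale = max(0, 1 - 3.04/9.5735) = 0.6825
Step 3: prox(x) = [-1.2125, 4.2011, 4.499, -1.8239]
||prox(x)|| = 6.5335
Step 4: Proximal objective.
0.5*||prox-x||^2 = 4.6208
lambda*||prox|| = 19.8618
Total = 24.4826


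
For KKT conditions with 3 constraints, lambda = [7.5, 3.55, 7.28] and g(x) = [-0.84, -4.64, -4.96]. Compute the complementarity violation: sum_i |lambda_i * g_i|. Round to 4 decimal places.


KKT complementary slackness check:
lambda_1 * g_1 = 7.5 * -0.84 = -6.3
lambda_2 * g_2 = 3.55 * -4.64 = -16.472
lambda_3 * g_3 = 7.28 * -4.96 = -36.1088
Total violation = 6.3 + 16.472 + 36.1088 = 58.8808


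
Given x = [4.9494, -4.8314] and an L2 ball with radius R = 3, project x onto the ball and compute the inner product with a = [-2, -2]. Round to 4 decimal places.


Step 1: Compute ||x|| (intermediates to 6 decimals).
||x|| = sqrt(4.9494^2 + (-4.8314)^2) = 6.916573
Step 2: Project.
Since ||x|| > R, scale = R/||x|| = 3/6.916573 = 0.433741, proj(x) = scale * x
proj(x) = [2.146758, -2.095576]
Step 3: Dot product.
a^T * proj(x) = -2*2.146758 - 2*(-2.095576) = -0.1024


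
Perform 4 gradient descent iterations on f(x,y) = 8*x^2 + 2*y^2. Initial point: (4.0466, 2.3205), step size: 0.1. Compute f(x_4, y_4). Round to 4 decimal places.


Gradient descent on f(x,y) = 8*x^2 + 2*y^2.
Starting point: (4.0466, 2.3205), alpha = 0.1
Step 1: grad_x = 2*8*4.0466 = 64.7456, grad_y = 2*2*2.3205 = 9.282
  x_1 = 4.0466 - 0.1*64.7456 = -2.428
  y_1 = 2.3205 - 0.1*9.282 = 1.3923
Step 2: grad_x = 2*8*-2.428 = -38.8474, grad_y = 2*2*1.3923 = 5.5692
  x_2 = -2.428 - 0.1*-38.8474 = 1.4568
  y_2 = 1.3923 - 0.1*5.5692 = 0.8354
Step 3: grad_x = 2*8*1.4568 = 23.3084, grad_y = 2*2*0.8354 = 3.3415
  x_3 = 1.4568 - 0.1*23.3084 = -0.8741
  y_3 = 0.8354 - 0.1*3.3415 = 0.5012
Step 4: grad_x = 2*8*-0.8741 = -13.985, grad_y = 2*2*0.5012 = 2.0049
  x_4 = -0.8741 - 0.1*-13.985 = 0.5244
  y_4 = 0.5012 - 0.1*2.0049 = 0.3007
f(0.5244, 0.3007) = 8*0.5244^2 + 2*0.3007^2 = 2.3812


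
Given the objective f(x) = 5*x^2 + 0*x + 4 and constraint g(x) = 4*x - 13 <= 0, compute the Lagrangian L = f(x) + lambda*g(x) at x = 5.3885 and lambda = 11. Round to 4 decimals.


Step 1: Evaluate f(x).
f(5.3885) = 5*5.3885^2 + 0*5.3885 + 4 = 149.1797
Step 2: Evaluate g(x).
g(5.3885) = 4*5.3885 - 13 = 8.554
Step 3: Compute Lagrangian.
L = 149.1797 + 11*8.554 = 243.2737


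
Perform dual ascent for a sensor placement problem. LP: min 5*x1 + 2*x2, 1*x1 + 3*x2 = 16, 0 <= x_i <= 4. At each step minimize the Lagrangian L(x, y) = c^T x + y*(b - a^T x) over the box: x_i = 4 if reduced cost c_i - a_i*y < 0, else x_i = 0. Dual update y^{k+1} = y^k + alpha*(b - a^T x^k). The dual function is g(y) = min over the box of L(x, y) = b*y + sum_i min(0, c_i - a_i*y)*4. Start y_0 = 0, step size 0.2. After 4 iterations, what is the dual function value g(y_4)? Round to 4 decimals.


Dual ascent for LP: min 5*x1 + 2*x2, 1*x1 + 3*x2 = 16, 0 <= x_i <= 4
Step 1: y^k = 0.0, reduced costs: (5.0, 2.0)
  x^k = (0.0, 0.0), subgradient = b - a^T x = 16.0
  y^{k+1} = 0.0 + 0.2*16.0 = 3.2
Step 2: y^k = 3.2, reduced costs: (1.8, -7.6)
  x^k = (0.0, 4.0), subgradient = b - a^T x = 4.0
  y^{k+1} = 3.2 + 0.2*4.0 = 4.0
Step 3: y^k = 4.0, reduced costs: (1.0, -10.0)
  x^k = (0.0, 4.0), subgradient = b - a^T x = 4.0
  y^{k+1} = 4.0 + 0.2*4.0 = 4.8
Step 4: y^k = 4.8, reduced costs: (0.2, -12.4)
  x^k = (0.0, 4.0), subgradient = b - a^T x = 4.0
  y^{k+1} = 4.8 + 0.2*4.0 = 5.6
Dual objective at y_4 = 5.6: reduced costs (-0.6, -14.8), box minimizer x = (4.0, 4.0)
g(y_4) = b*y + (c1 - a1*y)*x1 + (c2 - a2*y)*x2 = 16*5.6 + (-0.6)*4.0 + (-14.8)*4.0 = 89.6 - 2.4 - 59.2 = 28.0


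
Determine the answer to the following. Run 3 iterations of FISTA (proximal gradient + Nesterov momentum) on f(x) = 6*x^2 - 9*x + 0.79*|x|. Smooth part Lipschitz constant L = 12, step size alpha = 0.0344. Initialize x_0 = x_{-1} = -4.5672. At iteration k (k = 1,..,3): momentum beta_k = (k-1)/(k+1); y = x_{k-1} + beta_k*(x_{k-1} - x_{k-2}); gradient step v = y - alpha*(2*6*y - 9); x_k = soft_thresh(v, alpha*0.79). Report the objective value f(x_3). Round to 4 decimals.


FISTA on f(x) = 6*x^2 - 9*x + 0.79*|x|
L = 12, alpha = 0.0344
Iteration 1: beta = 0.0, y = -4.5672 + 0.0*(-4.5672 + 4.5672) = -4.5672
  grad(y) = -63.8064, v = y - alpha*grad = -2.3723
  prox(v) = soft_thresh(-2.3723, 0.0272) = -2.3451
Iteration 2: beta = 0.3333, y = -2.3451 + 0.3333*(-2.3451 + 4.5672) = -1.6044
  grad(y) = -28.2525, v = y - alpha*grad = -0.6325
  prox(v) = soft_thresh(-0.6325, 0.0272) = -0.6053
Iteration 3: beta = 0.5, y = -0.6053 + 0.5*(-0.6053 + 2.3451) = 0.2646
  grad(y) = -5.8252, v = y - alpha*grad = 0.465
  prox(v) = soft_thresh(0.465, 0.0272) = 0.4378
f(x_3) = 6*0.4378^2 - 9*0.4378 + 0.79*|0.4378| = -2.4443


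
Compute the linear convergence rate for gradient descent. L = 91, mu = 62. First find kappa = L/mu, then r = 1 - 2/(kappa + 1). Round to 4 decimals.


Step 1: Compute the condition number.
kappa = L/mu = 91/62 = 1.4677
Step 2: Compute the convergence rate.
r = 1 - 2/(kappa + 1) = 1 - 2*mu/(L + mu) = (L - mu)/(L + mu) = 29/153 = 0.1895


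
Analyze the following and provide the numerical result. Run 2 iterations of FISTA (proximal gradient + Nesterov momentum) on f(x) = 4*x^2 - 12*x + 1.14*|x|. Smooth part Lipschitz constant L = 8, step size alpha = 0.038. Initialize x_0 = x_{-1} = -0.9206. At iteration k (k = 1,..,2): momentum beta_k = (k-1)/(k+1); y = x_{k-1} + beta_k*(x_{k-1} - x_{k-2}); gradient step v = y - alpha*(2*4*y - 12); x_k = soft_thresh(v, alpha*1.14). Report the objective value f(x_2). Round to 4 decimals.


FISTA on f(x) = 4*x^2 - 12*x + 1.14*|x|
L = 8, alpha = 0.038
Iteration 1: beta = 0.0, y = -0.9206 + 0.0*(-0.9206 + 0.9206) = -0.9206
  grad(y) = -19.3648, v = y - alpha*grad = -0.1847
  prox(v) = soft_thresh(-0.1847, 0.0433) = -0.1414
Iteration 2: beta = 0.3333, y = -0.1414 + 0.3333*(-0.1414 + 0.9206) = 0.1183
  grad(y) = -11.0535, v = y - alpha*grad = 0.5383
  prox(v) = soft_thresh(0.5383, 0.0433) = 0.495
f(x_2) = 4*0.495^2 - 12*0.495 + 1.14*|0.495| = -4.3958


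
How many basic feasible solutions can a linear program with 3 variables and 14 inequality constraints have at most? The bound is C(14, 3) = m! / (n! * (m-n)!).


Each vertex corresponds to some choice of n active constraints out of m, so the number of vertices is at most C(m, n) = m! / (n!(m-n)!).
m = 14, n = 3
Numerator: 14 * 13 * 12
Denominator: 3! = 6
C(14, 3) = 364


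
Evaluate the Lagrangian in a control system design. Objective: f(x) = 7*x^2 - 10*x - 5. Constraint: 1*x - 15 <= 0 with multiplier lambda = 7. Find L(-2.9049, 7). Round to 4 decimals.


Step 1: Evaluate f(x).
f(-2.9049) = 7*(-2.9049)^2 - 10*(-2.9049) - 5 = 83.1181
Step 2: Evaluate g(x).
g(-2.9049) = 1*-2.9049 - 15 = -17.9049
Step 3: Compute Lagrangian.
L = 83.1181 + 7*-17.9049 = -42.2162


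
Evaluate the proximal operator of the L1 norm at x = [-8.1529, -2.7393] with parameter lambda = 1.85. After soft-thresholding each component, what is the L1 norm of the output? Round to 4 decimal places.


Soft-thresholding with lambda = 1.85:
prox(-8.1529) = sign(-8.1529)*max(|-8.1529| - 1.85, 0) = -6.3029
prox(-2.7393) = sign(-2.7393)*max(|-2.7393| - 1.85, 0) = -0.8893
prox(x) = [-6.3029, -0.8893]
||prox(x)||_1 = 6.3029 + 0.8893 = 7.1922


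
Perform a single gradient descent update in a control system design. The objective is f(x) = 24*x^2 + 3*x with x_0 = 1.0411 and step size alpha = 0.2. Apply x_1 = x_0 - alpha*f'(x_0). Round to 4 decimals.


We compute the gradient at x_0 and apply the update.
f'(x) = 48*x + 3
f'(1.0411) = 48*1.0411 + 3 = 52.9728
x_1 = 1.0411 - 0.2*52.9728 = -9.5535


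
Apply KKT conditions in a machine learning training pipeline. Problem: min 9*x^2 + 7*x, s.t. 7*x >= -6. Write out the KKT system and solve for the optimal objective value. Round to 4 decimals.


Step 1: Try lambda = 0 (constraint inactive).
Stationarity: 2*9*x + 7 = 0
x* = -7/(2*9) = -7/18 = -0.3889 (rounded; the exact value -7/18 is used below)
Check constraint: 7*-0.3889 = -2.7223 >= -6 -- satisfied.
Step 2: Compute optimal value.
f(x*) = 9*(-7/18)^2 + 7*(-7/18) = -1.3611


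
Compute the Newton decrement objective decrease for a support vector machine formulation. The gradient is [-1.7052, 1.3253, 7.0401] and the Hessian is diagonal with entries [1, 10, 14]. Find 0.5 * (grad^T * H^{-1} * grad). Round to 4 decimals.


Step 1: H is diagonal, so H^(-1) * g = [-1.7052, 0.1325, 0.5029].
Step 2: g^T H^(-1) g = sum_i g_i^2 / H_ii
  = (-1.7052)^2/1 + (1.3253)^2/10 + (7.0401)^2/14
  = 2.9077 + 0.1756 + 3.5402 = 6.6236
Step 3: Objective decrease = 0.5 * g^T H^(-1) g = 3.3118


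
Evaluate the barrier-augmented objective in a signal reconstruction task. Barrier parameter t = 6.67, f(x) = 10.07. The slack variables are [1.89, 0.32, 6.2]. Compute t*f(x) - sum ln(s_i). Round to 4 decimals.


Step 1: Compute log-barrier.
ln values: [0.6366, -1.1394, 1.8245]
phi = -(0.6366 - 1.1394 + 1.8245) = -1.3217
Step 2: Compute augmented objective.
t*f(x) = 6.67*10.07 = 67.1669
Total = 67.1669 - 1.3217 = 65.8452


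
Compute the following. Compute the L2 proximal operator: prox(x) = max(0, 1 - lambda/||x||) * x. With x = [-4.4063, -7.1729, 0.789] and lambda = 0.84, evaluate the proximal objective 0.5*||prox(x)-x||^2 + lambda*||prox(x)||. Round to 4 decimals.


Step 1: Compute ||x||.
||x|| = 8.4551
Step 2: Compute scaling factor.
scale = max(0, 1 - 0.84/8.4551) = 0.9007
Step 3: prox(x) = [-3.9685, -6.4603, 0.7106]
||prox(x)|| = 7.6151
Step 4: Proximal objective.
0.5*||prox-x||^2 = 0.3528
lambda*||prox|| = 6.3967
Total = 6.7495


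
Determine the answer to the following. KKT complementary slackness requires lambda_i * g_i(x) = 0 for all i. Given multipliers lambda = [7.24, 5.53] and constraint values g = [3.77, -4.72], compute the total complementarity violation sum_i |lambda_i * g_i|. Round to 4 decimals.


KKT complementary slackness check:
lambda_1 * g_1 = 7.24 * 3.77 = 27.2948
lambda_2 * g_2 = 5.53 * -4.72 = -26.1016
Total violation = 27.2948 + 26.1016 = 53.3964


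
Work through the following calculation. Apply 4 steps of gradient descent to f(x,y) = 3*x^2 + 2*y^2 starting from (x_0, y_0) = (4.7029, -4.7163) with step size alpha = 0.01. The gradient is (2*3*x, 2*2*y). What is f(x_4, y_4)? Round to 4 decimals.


Gradient descent on f(x,y) = 3*x^2 + 2*y^2.
Starting point: (4.7029, -4.7163), alpha = 0.01
Step 1: grad_x = 2*3*4.7029 = 28.2174, grad_y = 2*2*-4.7163 = -18.8652
  x_1 = 4.7029 - 0.01*28.2174 = 4.4207
  y_1 = -4.7163 - 0.01*-18.8652 = -4.5276
Step 2: grad_x = 2*3*4.4207 = 26.5244, grad_y = 2*2*-4.5276 = -18.1106
  x_2 = 4.4207 - 0.01*26.5244 = 4.1555
  y_2 = -4.5276 - 0.01*-18.1106 = -4.3465
Step 3: grad_x = 2*3*4.1555 = 24.9329, grad_y = 2*2*-4.3465 = -17.3862
  x_3 = 4.1555 - 0.01*24.9329 = 3.9062
  y_3 = -4.3465 - 0.01*-17.3862 = -4.1727
Step 4: grad_x = 2*3*3.9062 = 23.4369, grad_y = 2*2*-4.1727 = -16.6907
  x_4 = 3.9062 - 0.01*23.4369 = 3.6718
  y_4 = -4.1727 - 0.01*-16.6907 = -4.0058
f(3.6718, -4.0058) = 3*3.6718^2 + 2*(-4.0058)^2 = 72.5384


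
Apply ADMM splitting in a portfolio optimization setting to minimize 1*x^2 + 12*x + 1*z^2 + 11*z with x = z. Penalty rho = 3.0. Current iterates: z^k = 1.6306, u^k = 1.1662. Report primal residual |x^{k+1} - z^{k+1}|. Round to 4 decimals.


ADMM iteration with rho = 3.0, z^k = 1.6306, u^k = 1.1662
Step 1: x-update.
Minimize 1*x^2 + 12*x + (3.0/2)*(x - 1.6306 + 1.1662)^2
FOC: (2*1 + 3.0)*x = -12 + 3.0*(1.6306 - 1.1662)
x^{k+1} = -2.1214
Step 2: z-update.
Minimize 1*z^2 + 11*z + (3.0/2)*(-2.1214 - z + 1.1662)^2
FOC: (2*1 + 3.0)*z = -11 + 3.0*(-2.1214 + 1.1662)
z^{k+1} = -2.7731
Step 3: u-update.
u^{k+1} = 1.1662 - 2.1214 + 2.7731 = 1.8179
Step 4: Primal residual = |-2.1214 + 2.7731| = 0.6517


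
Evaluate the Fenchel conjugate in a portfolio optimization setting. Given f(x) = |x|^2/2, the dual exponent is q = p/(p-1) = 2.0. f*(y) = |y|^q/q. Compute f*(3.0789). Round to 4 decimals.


The conjugate exponent q satisfies 1/p + 1/q = 1.
p = 2, so q = 2/(2 - 1) = 2.0
|y|^q = 3.0789^2.0 = 9.4796
f*(3.0789) = 9.4796 / 2.0 = 4.7398


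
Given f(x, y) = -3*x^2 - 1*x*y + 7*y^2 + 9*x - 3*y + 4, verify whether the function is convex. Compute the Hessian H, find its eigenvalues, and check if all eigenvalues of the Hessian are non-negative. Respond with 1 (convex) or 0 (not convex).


The Hessian of f(x,y) = -3*x^2 - 1*x*y + 7*y^2 + 9*x - 3*y + 4 is:
H = [[-6, -1], [-1, 14]]
Trace = -6 + 14 = 8
Determinant = -6*14 - (-1)^2 = -85
Discriminant = (8)^2 - 4*-85 = 404.0
Eigenvalues: lambda_1 = -6.0499, lambda_2 = 14.0499
The function is not convex.

0


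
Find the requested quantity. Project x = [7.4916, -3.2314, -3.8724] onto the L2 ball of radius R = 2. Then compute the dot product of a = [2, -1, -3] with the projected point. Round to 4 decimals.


Step 1: Compute ||x|| (intermediates to 6 decimals).
||x|| = sqrt(7.4916^2 + (-3.2314)^2 + (-3.8724)^2) = 9.03114
Step 2: Project.
Since ||x|| > R, scale = R/||x|| = 2/9.03114 = 0.221456, proj(x) = scale * x
proj(x) = [1.65906, -0.715613, -0.857566]
Step 3: Dot product.
a^T * proj(x) = 2*1.65906 - 1*(-0.715613) - 3*(-0.857566) = 6.6064


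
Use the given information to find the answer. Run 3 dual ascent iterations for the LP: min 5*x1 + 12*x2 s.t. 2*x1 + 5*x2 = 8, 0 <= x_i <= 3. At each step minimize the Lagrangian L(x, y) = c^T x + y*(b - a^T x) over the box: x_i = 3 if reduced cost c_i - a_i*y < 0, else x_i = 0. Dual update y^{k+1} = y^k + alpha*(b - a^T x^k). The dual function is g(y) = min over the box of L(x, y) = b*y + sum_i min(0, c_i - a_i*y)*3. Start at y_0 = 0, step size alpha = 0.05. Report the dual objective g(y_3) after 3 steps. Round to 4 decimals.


Dual ascent for LP: min 5*x1 + 12*x2, 2*x1 + 5*x2 = 8, 0 <= x_i <= 3
Step 1: y^k = 0.0, reduced costs: (5.0, 12.0)
  x^k = (0.0, 0.0), subgradient = b - a^T x = 8.0
  y^{k+1} = 0.0 + 0.05*8.0 = 0.4
Step 2: y^k = 0.4, reduced costs: (4.2, 10.0)
  x^k = (0.0, 0.0), subgradient = b - a^T x = 8.0
  y^{k+1} = 0.4 + 0.05*8.0 = 0.8
Step 3: y^k = 0.8, reduced costs: (3.4, 8.0)
  x^k = (0.0, 0.0), subgradient = b - a^T x = 8.0
  y^{k+1} = 0.8 + 0.05*8.0 = 1.2
Dual objective at y_3 = 1.2: reduced costs (2.6, 6.0), box minimizer x = (0.0, 0.0)
g(y_3) = b*y + (c1 - a1*y)*x1 + (c2 - a2*y)*x2 = 8*1.2 + 2.6*0.0 + 6.0*0.0 = 9.6 + 0.0 + 0.0 = 9.6


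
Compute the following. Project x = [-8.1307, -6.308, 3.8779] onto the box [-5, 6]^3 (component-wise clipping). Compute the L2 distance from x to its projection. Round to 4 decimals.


Project each component onto [-5, 6].
clip(-8.1307) = -5.0, clip(-6.308) = -5.0, clip(3.8779) = 3.8779
Projection = [-5.0, -5.0, 3.8779]
Squared diffs: [9.8013, 1.7109, 0.0]
Distance = sqrt(11.5122) = 3.393


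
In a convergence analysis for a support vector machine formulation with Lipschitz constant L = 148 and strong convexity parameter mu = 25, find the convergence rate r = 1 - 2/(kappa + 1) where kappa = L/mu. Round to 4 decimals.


Step 1: Compute the condition number.
kappa = L/mu = 148/25 = 5.92
Step 2: Compute the convergence rate.
r = 1 - 2/(kappa + 1) = 1 - 2*mu/(L + mu) = (L - mu)/(L + mu) = 123/173 = 0.711


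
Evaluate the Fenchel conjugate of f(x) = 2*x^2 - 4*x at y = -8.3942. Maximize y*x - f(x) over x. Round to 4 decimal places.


f*(y) = sup_x {y*x - a*x^2 - b*x} = sup_x {(y-b)*x - a*x^2}
FOC: (y - b) - 2a*x = 0 => x* = (y - b)/(2a)
x* = (-8.3942 + 4)/(2*2) = -1.0986
f*(-8.3942) = (y-b)^2/(4a) = (-8.3942 + 4)^2/(4*2)
= 19.309/8 = 2.4136


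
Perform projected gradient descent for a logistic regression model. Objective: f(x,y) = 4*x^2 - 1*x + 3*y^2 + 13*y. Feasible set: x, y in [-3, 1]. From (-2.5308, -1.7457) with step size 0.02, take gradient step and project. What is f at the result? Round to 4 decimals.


Step 1: Compute gradient at (-2.5308, -1.7457).
grad_x = 2*4*-2.5308 - 1 = -21.2464
grad_y = 2*3*-1.7457 + 13 = 2.5258
Step 2: Gradient step.
x_raw = -2.5308 - 0.02*-21.2464 = -2.1059
y_raw = -1.7457 - 0.02*2.5258 = -1.7962
Step 3: Project onto [-3, 1].
x_proj = clip(-2.1059) = -2.1059
y_proj = clip(-1.7962) = -1.7962
Step 4: Evaluate f.
f(-2.1059, -1.7962) = 6.173


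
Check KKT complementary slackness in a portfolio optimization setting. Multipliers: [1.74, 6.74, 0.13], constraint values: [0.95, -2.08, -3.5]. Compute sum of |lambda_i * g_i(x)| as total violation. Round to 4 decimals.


KKT complementary slackness check:
lambda_1 * g_1 = 1.74 * 0.95 = 1.653
lambda_2 * g_2 = 6.74 * -2.08 = -14.0192
lambda_3 * g_3 = 0.13 * -3.5 = -0.455
Total violation = 1.653 + 14.0192 + 0.455 = 16.1272


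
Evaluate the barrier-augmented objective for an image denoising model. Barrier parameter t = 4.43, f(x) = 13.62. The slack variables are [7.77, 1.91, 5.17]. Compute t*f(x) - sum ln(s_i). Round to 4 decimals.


Step 1: Compute log-barrier.
ln values: [2.0503, 0.6471, 1.6429]
phi = -(2.0503 + 0.6471 + 1.6429) = -4.3402
Step 2: Compute augmented objective.
t*f(x) = 4.43*13.62 = 60.3366
Total = 60.3366 - 4.3402 = 55.9964


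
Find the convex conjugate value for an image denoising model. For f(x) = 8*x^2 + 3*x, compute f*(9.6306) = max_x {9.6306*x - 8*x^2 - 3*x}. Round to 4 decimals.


f*(y) = sup_x {y*x - a*x^2 - b*x} = sup_x {(y-b)*x - a*x^2}
FOC: (y - b) - 2a*x = 0 => x* = (y - b)/(2a)
x* = (9.6306 - 3)/(2*8) = 0.4144
f*(9.6306) = (y-b)^2/(4a) = (9.6306 - 3)^2/(4*8)
= 43.9649/32 = 1.3739


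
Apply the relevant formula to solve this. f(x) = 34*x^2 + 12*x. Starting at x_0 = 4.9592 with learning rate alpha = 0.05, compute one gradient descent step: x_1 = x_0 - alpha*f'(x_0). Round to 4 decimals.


We compute the gradient at x_0 and apply the update.
f'(x) = 68*x + 12
f'(4.9592) = 68*4.9592 + 12 = 349.2256
x_1 = 4.9592 - 0.05*349.2256 = -12.5021


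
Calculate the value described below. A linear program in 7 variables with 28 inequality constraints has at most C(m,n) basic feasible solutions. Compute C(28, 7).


Each vertex corresponds to some choice of n active constraints out of m, so the number of vertices is at most C(m, n) = m! / (n!(m-n)!).
m = 28, n = 7
Numerator: 28 * 27 * 26 * 25 * 24 * 23 * 22
Denominator: 7! = 5040
C(28, 7) = 1184040


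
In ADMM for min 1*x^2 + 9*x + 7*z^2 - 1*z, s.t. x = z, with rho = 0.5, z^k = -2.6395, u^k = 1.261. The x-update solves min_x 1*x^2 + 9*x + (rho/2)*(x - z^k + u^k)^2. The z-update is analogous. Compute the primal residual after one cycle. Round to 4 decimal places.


ADMM iteration with rho = 0.5, z^k = -2.6395, u^k = 1.261
Step 1: x-update.
Minimize 1*x^2 + 9*x + (0.5/2)*(x + 2.6395 + 1.261)^2
FOC: (2*1 + 0.5)*x = -9 + 0.5*(-2.6395 - 1.261)
x^{k+1} = -4.3801
Step 2: z-update.
Minimize 7*z^2 - 1*z + (0.5/2)*(-4.3801 - z + 1.261)^2
FOC: (2*7 + 0.5)*z = 1 + 0.5*(-4.3801 + 1.261)
z^{k+1} = -0.0386
Step 3: u-update.
u^{k+1} = 1.261 - 4.3801 + 0.0386 = -3.0805
Step 4: Primal residual = |-4.3801 + 0.0386| = 4.3415


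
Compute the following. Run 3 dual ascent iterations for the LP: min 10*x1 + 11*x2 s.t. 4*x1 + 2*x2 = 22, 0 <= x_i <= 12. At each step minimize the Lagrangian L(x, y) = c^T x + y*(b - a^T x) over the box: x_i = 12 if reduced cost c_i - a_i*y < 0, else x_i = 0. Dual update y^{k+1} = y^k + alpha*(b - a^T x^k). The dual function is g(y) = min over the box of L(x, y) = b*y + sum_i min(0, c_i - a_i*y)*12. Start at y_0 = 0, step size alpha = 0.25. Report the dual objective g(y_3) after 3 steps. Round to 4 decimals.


Dual ascent for LP: min 10*x1 + 11*x2, 4*x1 + 2*x2 = 22, 0 <= x_i <= 12
Step 1: y^k = 0.0, reduced costs: (10.0, 11.0)
  x^k = (0.0, 0.0), subgradient = b - a^T x = 22.0
  y^{k+1} = 0.0 + 0.25*22.0 = 5.5
Step 2: y^k = 5.5, reduced costs: (-12.0, 0.0)
  x^k = (12.0, 0.0), subgradient = b - a^T x = -26.0
  y^{k+1} = 5.5 + 0.25*-26.0 = -1.0
Step 3: y^k = -1.0, reduced costs: (14.0, 13.0)
  x^k = (0.0, 0.0), subgradient = b - a^T x = 22.0
  y^{k+1} = -1.0 + 0.25*22.0 = 4.5
Dual objective at y_3 = 4.5: reduced costs (-8.0, 2.0), box minimizer x = (12.0, 0.0)
g(y_3) = b*y + (c1 - a1*y)*x1 + (c2 - a2*y)*x2 = 22*4.5 + (-8.0)*12.0 + 2.0*0.0 = 99.0 - 96.0 + 0.0 = 3.0


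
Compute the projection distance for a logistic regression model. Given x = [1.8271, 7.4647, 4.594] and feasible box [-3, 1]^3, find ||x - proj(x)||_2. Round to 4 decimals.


Project each component onto [-3, 1].
clip(1.8271) = 1.0, clip(7.4647) = 1.0, clip(4.594) = 1.0
Projection = [1.0, 1.0, 1.0]
Squared diffs: [0.6841, 41.7923, 12.9168]
Distance = sqrt(55.3932) = 7.4427


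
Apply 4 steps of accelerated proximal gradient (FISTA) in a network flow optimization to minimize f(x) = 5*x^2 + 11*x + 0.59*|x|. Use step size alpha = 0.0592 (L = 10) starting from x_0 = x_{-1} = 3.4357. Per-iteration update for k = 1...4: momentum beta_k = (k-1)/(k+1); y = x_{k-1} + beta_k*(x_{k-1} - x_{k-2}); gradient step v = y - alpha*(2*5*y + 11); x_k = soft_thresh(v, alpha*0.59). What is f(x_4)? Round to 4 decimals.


FISTA on f(x) = 5*x^2 + 11*x + 0.59*|x|
L = 10, alpha = 0.0592
Iteration 1: beta = 0.0, y = 3.4357 + 0.0*(3.4357 - 3.4357) = 3.4357
  grad(y) = 45.357, v = y - alpha*grad = 0.7506
  prox(v) = soft_thresh(0.7506, 0.0349) = 0.7156
Iteration 2: beta = 0.3333, y = 0.7156 + 0.3333*(0.7156 - 3.4357) = -0.191
  grad(y) = 9.0895, v = y - alpha*grad = -0.7291
  prox(v) = soft_thresh(-0.7291, 0.0349) = -0.6942
Iteration 3: beta = 0.5, y = -0.6942 + 0.5*(-0.6942 - 0.7156) = -1.3991
  grad(y) = -2.9915, v = y - alpha*grad = -1.2221
  prox(v) = soft_thresh(-1.2221, 0.0349) = -1.1871
Iteration 4: beta = 0.6, y = -1.1871 + 0.6*(-1.1871 + 0.6942) = -1.4829
  grad(y) = -3.8287, v = y - alpha*grad = -1.2562
  prox(v) = soft_thresh(-1.2562, 0.0349) = -1.2213
f(x_4) = 5*(-1.2213)^2 + 11*(-1.2213) + 0.59*|-1.2213| = -5.2559


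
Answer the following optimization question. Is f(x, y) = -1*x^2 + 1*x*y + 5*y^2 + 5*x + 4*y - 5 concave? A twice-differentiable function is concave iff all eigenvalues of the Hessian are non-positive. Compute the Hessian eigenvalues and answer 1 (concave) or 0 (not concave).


The Hessian of f(x,y) = -1*x^2 + 1*x*y + 5*y^2 + 5*x + 4*y - 5 is:
H = [[-2, 1], [1, 10]]
Trace = -2 + 10 = 8
Determinant = -2*10 - (1)^2 = -21
Discriminant = (8)^2 - 4*-21 = 148.0
Eigenvalues: lambda_1 = -2.0828, lambda_2 = 10.0828
The function is not concave.

0


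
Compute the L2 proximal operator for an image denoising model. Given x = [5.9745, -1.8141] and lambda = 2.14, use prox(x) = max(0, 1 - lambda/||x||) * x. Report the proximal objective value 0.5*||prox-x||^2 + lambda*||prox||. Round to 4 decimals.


Step 1: Compute ||x||.
||x|| = 6.2438
Step 2: Compute scaling factor.
scale = max(0, 1 - 2.14/6.2438) = 0.6573
Step 3: prox(x) = [3.9268, -1.1923]
||prox(x)|| = 4.1038
Step 4: Proximal objective.
0.5*||prox-x||^2 = 2.2898
lambda*||prox|| = 8.7821
Total = 11.072
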